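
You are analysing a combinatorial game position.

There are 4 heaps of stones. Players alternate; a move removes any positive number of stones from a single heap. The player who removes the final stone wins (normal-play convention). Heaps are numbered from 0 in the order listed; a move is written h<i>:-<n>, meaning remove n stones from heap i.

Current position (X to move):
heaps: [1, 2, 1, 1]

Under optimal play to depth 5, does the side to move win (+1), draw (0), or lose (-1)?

value((1,2,1,1), X) = +1

ply 1, X at (1,2,1,1) | h0:-1=-1→(0,2,1,1); h1:-1=+1→(1,1,1,1)*; h1:-2=-1→(1,0,1,1); h2:-1=-1→(1,2,0,1); h3:-1=-1→(1,2,1,0)
ply 2, O at (1,1,1,1) | h0:-1=-1→(0,1,1,1)*; h1:-1=-1→(1,0,1,1); h2:-1=-1→(1,1,0,1); h3:-1=-1→(1,1,1,0)
ply 3, X at (0,1,1,1) | h1:-1=+1→(0,0,1,1)*; h2:-1=+1→(0,1,0,1); h3:-1=+1→(0,1,1,0)
ply 4, O at (0,0,1,1) | h2:-1=-1→(0,0,0,1)*; h3:-1=-1→(0,0,1,0)
ply 5, X at (0,0,0,1) | h3:-1=+1→(0,0,0,0)*
ply 6: (0,0,0,0) is terminal -1 (O); from (1,2,1,1) depth 5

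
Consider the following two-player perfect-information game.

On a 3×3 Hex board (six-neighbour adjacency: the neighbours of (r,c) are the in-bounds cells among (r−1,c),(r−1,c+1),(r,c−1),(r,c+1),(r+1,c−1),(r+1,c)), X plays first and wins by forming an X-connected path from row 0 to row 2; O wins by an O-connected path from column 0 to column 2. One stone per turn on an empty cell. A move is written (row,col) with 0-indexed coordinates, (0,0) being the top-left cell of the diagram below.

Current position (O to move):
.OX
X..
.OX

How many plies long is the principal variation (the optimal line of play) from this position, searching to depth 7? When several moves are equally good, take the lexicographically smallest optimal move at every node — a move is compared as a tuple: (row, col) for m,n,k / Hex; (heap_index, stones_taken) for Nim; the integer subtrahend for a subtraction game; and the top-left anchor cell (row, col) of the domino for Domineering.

p1 O@[.OX/X../.OX]: (0,0)[OOX/X../.OX]-1* (1,1)[.OX/XO./.OX]-1 (1,2)[.OX/X.O/.OX]-1 (2,0)[.OX/X../OOX]-1
p2 X@[OOX/X../.OX]: (1,1)[OOX/XX./.OX]+1* (1,2)[OOX/X.X/.OX]+1 (2,0)[OOX/X../XOX]+1
p3 O@[OOX/XX./.OX]: (1,2)[OOX/XXO/.OX]-1* (2,0)[OOX/XX./OOX]-1
p4 X@[OOX/XXO/.OX]: (2,0)[OOX/XXO/XOX]+1*
p5 O@[OOX/XXO/XOX] terminal -1; root [.OX/X../.OX] d7

PV length from [.OX/X../.OX]: 4 plies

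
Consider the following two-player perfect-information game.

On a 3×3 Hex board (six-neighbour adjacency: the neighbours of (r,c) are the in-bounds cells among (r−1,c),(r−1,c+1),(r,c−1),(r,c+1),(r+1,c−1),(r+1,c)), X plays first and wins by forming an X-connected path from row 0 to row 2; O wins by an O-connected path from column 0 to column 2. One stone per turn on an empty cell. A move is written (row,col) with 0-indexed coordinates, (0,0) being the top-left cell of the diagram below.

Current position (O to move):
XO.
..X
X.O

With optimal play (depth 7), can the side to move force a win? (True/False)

O winning at [XO./..X/X.O]: False

[XO./..X/X.O] O move#1: (0,2):-1/XOO/..X/X.O*, (1,0):-1/XO./O.X/X.O, (1,1):-1/XO./.OX/X.O, (2,1):-1/XO./..X/XOO
[XOO/..X/X.O] X move#2: (1,0):+1/XOO/X.X/X.O*, (1,1):-1/XOO/.XX/X.O, (2,1):-1/XOO/..X/XXO
[XOO/X.X/X.O] end (terminal -1, O#3); searched XO./..X/X.O to 7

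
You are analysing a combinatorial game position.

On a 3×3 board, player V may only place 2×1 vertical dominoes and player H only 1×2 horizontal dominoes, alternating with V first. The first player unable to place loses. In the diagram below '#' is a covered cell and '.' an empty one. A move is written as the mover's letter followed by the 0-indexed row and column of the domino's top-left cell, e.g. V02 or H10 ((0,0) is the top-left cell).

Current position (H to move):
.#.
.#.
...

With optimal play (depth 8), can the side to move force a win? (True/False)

[.#./.#./...] H move#1: H20:-1/.#./.#./##.*, H21:-1/.#./.#./.##
[.#./.#./##.] V move#2: V00:+1/##./##./##.*, V02:+1/.##/.##/##., V12:+1/.#./.##/###
[##./##./##.] end (terminal -1, H#3); searched .#./.#./... to 8

H winning at [.#./.#./...]: False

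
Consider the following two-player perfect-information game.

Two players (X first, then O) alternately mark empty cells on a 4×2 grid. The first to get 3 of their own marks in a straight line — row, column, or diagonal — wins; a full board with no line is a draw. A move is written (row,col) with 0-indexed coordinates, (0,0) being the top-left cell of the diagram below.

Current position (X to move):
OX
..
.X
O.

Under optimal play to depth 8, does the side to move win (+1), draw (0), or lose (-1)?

value(OX/../.X/O., X) = +1

ply 1, X at OX/../.X/O. | (1,0)=+0→OX/X./.X/O.; (1,1)=+1→OX/.X/.X/O.*; (2,0)=+0→OX/../XX/O.; (3,1)=+0→OX/../.X/OX
ply 2: OX/.X/.X/O. is terminal -1 (O); from OX/../.X/O. depth 8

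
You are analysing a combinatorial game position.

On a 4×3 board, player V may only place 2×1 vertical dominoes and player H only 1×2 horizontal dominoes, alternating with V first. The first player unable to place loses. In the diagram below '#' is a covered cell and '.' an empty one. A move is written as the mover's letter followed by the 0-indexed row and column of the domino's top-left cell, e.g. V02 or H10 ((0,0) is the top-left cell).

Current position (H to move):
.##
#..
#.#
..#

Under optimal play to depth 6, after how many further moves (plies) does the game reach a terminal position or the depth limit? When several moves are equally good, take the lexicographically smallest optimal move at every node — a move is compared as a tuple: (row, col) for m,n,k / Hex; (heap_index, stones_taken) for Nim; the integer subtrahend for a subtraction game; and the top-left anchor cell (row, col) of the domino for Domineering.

PV length from [.##/#../#.#/..#]: 2 plies

[.##/#../#.#/..#] H move#1: H11:-1/.##/###/#.#/..#*, H30:-1/.##/#../#.#/###
[.##/###/#.#/..#] V move#2: V21:+1/.##/###/###/.##*
[.##/###/###/.##] end (terminal -1, H#3); searched .##/#../#.#/..# to 6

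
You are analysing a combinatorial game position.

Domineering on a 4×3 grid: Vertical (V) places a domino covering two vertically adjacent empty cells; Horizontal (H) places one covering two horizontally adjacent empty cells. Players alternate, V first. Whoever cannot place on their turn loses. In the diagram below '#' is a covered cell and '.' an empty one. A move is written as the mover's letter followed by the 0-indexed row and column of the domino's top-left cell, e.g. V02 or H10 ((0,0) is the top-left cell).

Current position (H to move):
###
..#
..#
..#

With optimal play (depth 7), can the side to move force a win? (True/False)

[###/..#/..#/..#] H move#1: H10:-1/###/###/..#/..#, H20:+1/###/..#/###/..#*, H30:-1/###/..#/..#/###
[###/..#/###/..#] end (terminal -1, V#2); searched ###/..#/..#/..# to 7

H winning at [###/..#/..#/..#]: True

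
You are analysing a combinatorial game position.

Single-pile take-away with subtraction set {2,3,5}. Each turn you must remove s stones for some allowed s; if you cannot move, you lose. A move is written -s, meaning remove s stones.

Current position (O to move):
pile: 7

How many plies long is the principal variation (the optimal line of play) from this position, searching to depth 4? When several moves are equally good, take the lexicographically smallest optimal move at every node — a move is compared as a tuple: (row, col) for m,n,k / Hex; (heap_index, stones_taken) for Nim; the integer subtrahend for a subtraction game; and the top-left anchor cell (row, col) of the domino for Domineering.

PV length from [7]: 2 plies

[7] O move#1: -2:-1/5*, -3:-1/4, -5:-1/2
[5] X move#2: -2:-1/3, -3:-1/2, -5:+1/0*
[0] end (terminal -1, O#3); searched 7 to 4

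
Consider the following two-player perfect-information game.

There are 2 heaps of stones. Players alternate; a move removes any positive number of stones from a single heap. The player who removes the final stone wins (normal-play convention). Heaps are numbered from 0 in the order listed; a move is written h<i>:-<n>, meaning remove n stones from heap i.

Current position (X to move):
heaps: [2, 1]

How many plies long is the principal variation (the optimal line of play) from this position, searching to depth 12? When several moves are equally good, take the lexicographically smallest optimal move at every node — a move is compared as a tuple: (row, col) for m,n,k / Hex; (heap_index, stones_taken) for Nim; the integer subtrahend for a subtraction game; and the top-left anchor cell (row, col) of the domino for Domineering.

PV length from [(2,1)]: 3 plies

[(2,1)] X move#1: h0:-1:+1/(1,1)*, h0:-2:-1/(0,1), h1:-1:-1/(2,0)
[(1,1)] O move#2: h0:-1:-1/(0,1)*, h1:-1:-1/(1,0)
[(0,1)] X move#3: h1:-1:+1/(0,0)*
[(0,0)] end (terminal -1, O#4); searched (2,1) to 12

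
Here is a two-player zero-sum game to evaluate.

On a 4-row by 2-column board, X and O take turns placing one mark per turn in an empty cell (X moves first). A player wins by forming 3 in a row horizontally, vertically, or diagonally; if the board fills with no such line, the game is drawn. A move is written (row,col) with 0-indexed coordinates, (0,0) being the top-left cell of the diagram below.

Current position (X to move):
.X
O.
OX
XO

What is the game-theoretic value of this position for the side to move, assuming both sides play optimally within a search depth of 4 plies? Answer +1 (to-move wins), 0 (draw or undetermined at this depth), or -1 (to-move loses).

[.X/O./OX/XO] X move#1: (0,0):+0/XX/O./OX/XO, (1,1):+1/.X/OX/OX/XO*
[.X/OX/OX/XO] end (terminal -1, O#2); searched .X/O./OX/XO to 4

value(.X/O./OX/XO, X) = +1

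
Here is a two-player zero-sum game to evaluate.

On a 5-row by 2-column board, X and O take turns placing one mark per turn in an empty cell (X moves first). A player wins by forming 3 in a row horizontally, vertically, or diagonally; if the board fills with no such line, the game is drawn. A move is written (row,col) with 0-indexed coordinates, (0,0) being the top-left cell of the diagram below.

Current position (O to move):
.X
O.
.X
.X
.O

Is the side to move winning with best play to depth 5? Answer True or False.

p1 O@[.X/O./.X/.X/.O]: (0,0)[OX/O./.X/.X/.O]-1 (1,1)[.X/OO/.X/.X/.O]+0* (2,0)[.X/O./OX/.X/.O]-1 (3,0)[.X/O./.X/OX/.O]-1 (4,0)[.X/O./.X/.X/OO]-1
p2 X@[.X/OO/.X/.X/.O]: (0,0)[XX/OO/.X/.X/.O]+0* (2,0)[.X/OO/XX/.X/.O]+0 (3,0)[.X/OO/.X/XX/.O]+0 (4,0)[.X/OO/.X/.X/XO]-1
p3 O@[XX/OO/.X/.X/.O]: (2,0)[XX/OO/OX/.X/.O]+0* (3,0)[XX/OO/.X/OX/.O]+0 (4,0)[XX/OO/.X/.X/OO]+0
p4 X@[XX/OO/OX/.X/.O]: (3,0)[XX/OO/OX/XX/.O]+0* (4,0)[XX/OO/OX/.X/XO]-1
p5 O@[XX/OO/OX/XX/.O]: (4,0)[XX/OO/OX/XX/OO]+0*
p6 X@[XX/OO/OX/XX/OO] terminal +0; root [.X/O./.X/.X/.O] d5

O winning at [.X/O./.X/.X/.O]: False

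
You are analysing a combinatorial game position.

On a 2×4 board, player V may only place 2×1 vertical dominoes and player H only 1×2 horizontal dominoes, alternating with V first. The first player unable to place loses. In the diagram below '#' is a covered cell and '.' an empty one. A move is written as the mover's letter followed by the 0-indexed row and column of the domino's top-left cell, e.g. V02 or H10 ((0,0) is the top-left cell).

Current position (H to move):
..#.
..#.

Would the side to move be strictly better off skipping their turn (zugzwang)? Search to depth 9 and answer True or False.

[..#./..#.] H move#1: H00:+1/###./..#.*, H10:+1/..#./###.
[###./..#.] V move#2: V03:-1/####/..##*
[####/..##] H move#3: H10:+1/####/####*
[####/####] end (terminal -1, V#4); searched ..#./..#. to 9
if H skipped the turn, V would face:
~ [..#./..#.] V move#1: V00:+1/#.#./#.#.*, V01:+1/.##./.##., V03:-1/..##/..##
~ [#.#./#.#.] end (terminal -1, H#2); searched ..#./..#. to 9
compare (H): move=+1 vs pass=-1

zugzwang(..#./..#., H) = False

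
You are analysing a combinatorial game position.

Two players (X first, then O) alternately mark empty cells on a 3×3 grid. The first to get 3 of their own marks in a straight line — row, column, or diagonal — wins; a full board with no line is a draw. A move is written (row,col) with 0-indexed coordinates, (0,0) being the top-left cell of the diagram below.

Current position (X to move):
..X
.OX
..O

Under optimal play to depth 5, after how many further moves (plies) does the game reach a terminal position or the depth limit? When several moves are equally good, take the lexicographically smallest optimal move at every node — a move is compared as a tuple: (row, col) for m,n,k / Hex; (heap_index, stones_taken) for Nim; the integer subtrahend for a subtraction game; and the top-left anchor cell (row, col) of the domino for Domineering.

PV length from [..X/.OX/..O]: 5 plies

[..X/.OX/..O] X move#1: (0,0):+0/X.X/.OX/..O*, (0,1):-1/.XX/.OX/..O, (1,0):-1/..X/XOX/..O, (2,0):-1/..X/.OX/X.O, (2,1):-1/..X/.OX/.XO
[X.X/.OX/..O] O move#2: (0,1):+0/XOX/.OX/..O*, (1,0):-1/X.X/OOX/..O, (2,0):-1/X.X/.OX/O.O, (2,1):-1/X.X/.OX/.OO
[XOX/.OX/..O] X move#3: (1,0):-1/XOX/XOX/..O, (2,0):-1/XOX/.OX/X.O, (2,1):+0/XOX/.OX/.XO*
[XOX/.OX/.XO] O move#4: (1,0):+0/XOX/OOX/.XO*, (2,0):+0/XOX/.OX/OXO
[XOX/OOX/.XO] X move#5: (2,0):+0/XOX/OOX/XXO*
[XOX/OOX/XXO] end (terminal +0, O#6); searched ..X/.OX/..O to 5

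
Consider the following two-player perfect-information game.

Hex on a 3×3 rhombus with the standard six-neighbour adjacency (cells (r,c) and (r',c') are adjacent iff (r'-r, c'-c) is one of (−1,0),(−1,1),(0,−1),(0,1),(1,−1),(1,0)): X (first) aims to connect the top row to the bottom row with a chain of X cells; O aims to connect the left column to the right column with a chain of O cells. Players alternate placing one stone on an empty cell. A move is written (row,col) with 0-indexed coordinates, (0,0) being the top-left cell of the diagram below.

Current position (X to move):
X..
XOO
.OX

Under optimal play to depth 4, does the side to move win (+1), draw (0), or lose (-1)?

ply 1, X at X../XOO/.OX | (0,1)=-1→XX./XOO/.OX; (0,2)=-1→X.X/XOO/.OX; (2,0)=+1→X../XOO/XOX*
ply 2: X../XOO/XOX is terminal -1 (O); from X../XOO/.OX depth 4

value(X../XOO/.OX, X) = +1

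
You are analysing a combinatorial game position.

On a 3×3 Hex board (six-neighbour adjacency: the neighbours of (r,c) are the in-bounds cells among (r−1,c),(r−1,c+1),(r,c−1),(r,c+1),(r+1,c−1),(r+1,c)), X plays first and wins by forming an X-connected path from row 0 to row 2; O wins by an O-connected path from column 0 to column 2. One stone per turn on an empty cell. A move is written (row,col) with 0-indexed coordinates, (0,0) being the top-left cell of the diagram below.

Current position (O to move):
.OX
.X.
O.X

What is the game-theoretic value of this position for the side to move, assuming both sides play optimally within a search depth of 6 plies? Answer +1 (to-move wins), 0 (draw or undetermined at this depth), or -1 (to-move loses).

value(.OX/.X./O.X, O) = -1

p1 O@[.OX/.X./O.X]: (0,0)[OOX/.X./O.X]-1* (1,0)[.OX/OX./O.X]-1 (1,2)[.OX/.XO/O.X]-1 (2,1)[.OX/.X./OOX]-1
p2 X@[OOX/.X./O.X]: (1,0)[OOX/XX./O.X]+1* (1,2)[OOX/.XX/O.X]+1 (2,1)[OOX/.X./OXX]+1
p3 O@[OOX/XX./O.X]: (1,2)[OOX/XXO/O.X]-1* (2,1)[OOX/XX./OOX]-1
p4 X@[OOX/XXO/O.X]: (2,1)[OOX/XXO/OXX]+1*
p5 O@[OOX/XXO/OXX] terminal -1; root [.OX/.X./O.X] d6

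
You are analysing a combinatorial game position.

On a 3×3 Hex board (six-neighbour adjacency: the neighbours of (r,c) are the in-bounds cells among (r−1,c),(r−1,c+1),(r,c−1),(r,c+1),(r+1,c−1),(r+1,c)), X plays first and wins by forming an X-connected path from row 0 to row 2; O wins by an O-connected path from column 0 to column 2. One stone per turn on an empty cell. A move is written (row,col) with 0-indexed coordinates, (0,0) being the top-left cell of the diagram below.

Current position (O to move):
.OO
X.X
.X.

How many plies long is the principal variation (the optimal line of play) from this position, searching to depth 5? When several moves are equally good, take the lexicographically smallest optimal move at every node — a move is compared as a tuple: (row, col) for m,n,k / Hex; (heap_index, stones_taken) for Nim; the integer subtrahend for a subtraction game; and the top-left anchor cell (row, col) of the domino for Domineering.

[.OO/X.X/.X.] O move#1: (0,0):+1/OOO/X.X/.X.*, (1,1):+1/.OO/XOX/.X., (2,0):+1/.OO/X.X/OX., (2,2):-1/.OO/X.X/.XO
[OOO/X.X/.X.] end (terminal -1, X#2); searched .OO/X.X/.X. to 5

PV length from [.OO/X.X/.X.]: 1 ply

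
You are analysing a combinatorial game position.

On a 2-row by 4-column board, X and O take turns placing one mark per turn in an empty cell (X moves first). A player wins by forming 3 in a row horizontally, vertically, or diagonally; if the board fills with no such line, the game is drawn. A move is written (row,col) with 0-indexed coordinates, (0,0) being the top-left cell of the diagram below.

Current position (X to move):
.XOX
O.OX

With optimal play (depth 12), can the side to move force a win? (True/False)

[.XOX/O.OX] X move#1: (0,0):-1/XXOX/O.OX, (1,1):+0/.XOX/OXOX*
[.XOX/OXOX] O move#2: (0,0):+0/OXOX/OXOX*
[OXOX/OXOX] end (terminal +0, X#3); searched .XOX/O.OX to 12

X winning at [.XOX/O.OX]: False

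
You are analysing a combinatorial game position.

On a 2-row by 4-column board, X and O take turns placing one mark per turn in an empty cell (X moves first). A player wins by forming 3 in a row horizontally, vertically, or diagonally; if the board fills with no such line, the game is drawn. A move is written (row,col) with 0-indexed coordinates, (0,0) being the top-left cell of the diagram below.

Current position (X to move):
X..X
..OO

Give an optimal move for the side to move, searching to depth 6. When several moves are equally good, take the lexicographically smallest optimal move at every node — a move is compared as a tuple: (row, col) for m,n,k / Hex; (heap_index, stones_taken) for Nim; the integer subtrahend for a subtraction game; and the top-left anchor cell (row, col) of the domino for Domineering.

X's best at [X..X/..OO]: (1,1)

[X..X/..OO] X move#1: (0,1):-1/XX.X/..OO, (0,2):-1/X.XX/..OO, (1,0):-1/X..X/X.OO, (1,1):+0/X..X/.XOO*
[X..X/.XOO] O move#2: (0,1):+0/XO.X/.XOO*, (0,2):+0/X.OX/.XOO, (1,0):+0/X..X/OXOO
[XO.X/.XOO] X move#3: (0,2):+0/XOXX/.XOO*, (1,0):+0/XO.X/XXOO
[XOXX/.XOO] O move#4: (1,0):+0/XOXX/OXOO*
[XOXX/OXOO] end (terminal +0, X#5); searched X..X/..OO to 6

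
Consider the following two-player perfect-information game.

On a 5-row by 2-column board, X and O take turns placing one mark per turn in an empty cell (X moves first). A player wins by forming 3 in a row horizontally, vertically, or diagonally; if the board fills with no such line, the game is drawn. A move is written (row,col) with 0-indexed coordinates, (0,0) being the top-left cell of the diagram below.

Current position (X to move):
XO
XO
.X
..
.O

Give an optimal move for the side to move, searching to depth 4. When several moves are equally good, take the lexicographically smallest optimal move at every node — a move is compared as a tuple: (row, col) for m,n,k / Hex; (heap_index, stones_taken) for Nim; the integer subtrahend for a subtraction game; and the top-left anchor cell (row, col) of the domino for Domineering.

X's best at [XO/XO/.X/../.O]: (2,0)

ply 1, X at XO/XO/.X/../.O | (2,0)=+1→XO/XO/XX/../.O*; (3,0)=+0→XO/XO/.X/X./.O; (3,1)=+0→XO/XO/.X/.X/.O; (4,0)=+0→XO/XO/.X/../XO
ply 2: XO/XO/XX/../.O is terminal -1 (O); from XO/XO/.X/../.O depth 4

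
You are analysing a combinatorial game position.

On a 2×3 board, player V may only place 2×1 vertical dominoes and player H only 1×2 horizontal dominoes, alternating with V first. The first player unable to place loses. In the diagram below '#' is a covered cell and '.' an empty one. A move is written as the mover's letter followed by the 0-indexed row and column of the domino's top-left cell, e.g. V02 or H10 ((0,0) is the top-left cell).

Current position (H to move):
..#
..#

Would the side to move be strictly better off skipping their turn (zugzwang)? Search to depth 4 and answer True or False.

ply 1, H at ..#/..# | H00=+1→###/..#*; H10=+1→..#/###
ply 2: ###/..# is terminal -1 (V); from ..#/..# depth 4
suppose H passes — search the same position with V to move:
pass> ply 1, V at ..#/..# | V00=+1→#.#/#.#*; V01=+1→.##/.##
pass> ply 2: #.#/#.# is terminal -1 (H); from ..#/..# depth 4
for H: play +1, pass -1

zugzwang(..#/..#, H) = False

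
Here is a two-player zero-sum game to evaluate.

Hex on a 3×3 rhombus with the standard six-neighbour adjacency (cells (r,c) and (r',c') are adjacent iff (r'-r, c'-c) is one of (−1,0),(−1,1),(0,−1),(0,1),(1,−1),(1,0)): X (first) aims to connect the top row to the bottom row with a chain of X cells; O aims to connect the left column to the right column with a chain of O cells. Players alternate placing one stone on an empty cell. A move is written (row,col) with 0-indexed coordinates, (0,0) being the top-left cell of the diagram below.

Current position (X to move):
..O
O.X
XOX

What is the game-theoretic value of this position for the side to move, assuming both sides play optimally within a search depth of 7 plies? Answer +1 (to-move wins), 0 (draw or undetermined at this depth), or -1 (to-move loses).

value(..O/O.X/XOX, X) = -1

[..O/O.X/XOX] X move#1: (0,0):-1/X.O/O.X/XOX*, (0,1):-1/.XO/O.X/XOX, (1,1):-1/..O/OXX/XOX
[X.O/O.X/XOX] O move#2: (0,1):+1/XOO/O.X/XOX*, (1,1):+1/X.O/OOX/XOX
[XOO/O.X/XOX] end (terminal -1, X#3); searched ..O/O.X/XOX to 7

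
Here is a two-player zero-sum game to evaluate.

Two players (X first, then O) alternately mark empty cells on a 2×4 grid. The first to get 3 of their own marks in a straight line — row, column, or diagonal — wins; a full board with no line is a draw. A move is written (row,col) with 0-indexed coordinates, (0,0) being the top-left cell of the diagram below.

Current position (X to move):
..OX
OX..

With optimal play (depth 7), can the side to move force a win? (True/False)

[..OX/OX..] X move#1: (0,0):+0/X.OX/OX..*, (0,1):+0/.XOX/OX.., (1,2):+0/..OX/OXX., (1,3):+0/..OX/OX.X
[X.OX/OX..] O move#2: (0,1):+0/XOOX/OX..*, (1,2):+0/X.OX/OXO., (1,3):+0/X.OX/OX.O
[XOOX/OX..] X move#3: (1,2):+0/XOOX/OXX.*, (1,3):+0/XOOX/OX.X
[XOOX/OXX.] O move#4: (1,3):+0/XOOX/OXXO*
[XOOX/OXXO] end (terminal +0, X#5); searched ..OX/OX.. to 7

X winning at [..OX/OX..]: False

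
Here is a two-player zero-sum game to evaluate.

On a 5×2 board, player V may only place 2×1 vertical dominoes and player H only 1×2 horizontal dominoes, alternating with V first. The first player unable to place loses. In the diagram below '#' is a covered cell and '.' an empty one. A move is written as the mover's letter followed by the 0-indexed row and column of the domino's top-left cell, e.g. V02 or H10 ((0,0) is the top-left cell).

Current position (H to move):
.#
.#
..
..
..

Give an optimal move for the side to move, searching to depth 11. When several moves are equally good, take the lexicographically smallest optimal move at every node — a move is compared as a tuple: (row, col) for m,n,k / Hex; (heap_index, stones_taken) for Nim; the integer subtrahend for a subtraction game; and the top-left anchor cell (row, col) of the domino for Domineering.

[.#/.#/../../..] H move#1: H20:-1/.#/.#/##/../.., H30:+1/.#/.#/../##/..*, H40:-1/.#/.#/../../##
[.#/.#/../##/..] V move#2: V00:-1/##/##/../##/..*, V10:-1/.#/##/#./##/..
[##/##/../##/..] H move#3: H20:+1/##/##/##/##/..*, H40:+1/##/##/../##/##
[##/##/##/##/..] end (terminal -1, V#4); searched .#/.#/../../.. to 11

H's best at [.#/.#/../../..]: H30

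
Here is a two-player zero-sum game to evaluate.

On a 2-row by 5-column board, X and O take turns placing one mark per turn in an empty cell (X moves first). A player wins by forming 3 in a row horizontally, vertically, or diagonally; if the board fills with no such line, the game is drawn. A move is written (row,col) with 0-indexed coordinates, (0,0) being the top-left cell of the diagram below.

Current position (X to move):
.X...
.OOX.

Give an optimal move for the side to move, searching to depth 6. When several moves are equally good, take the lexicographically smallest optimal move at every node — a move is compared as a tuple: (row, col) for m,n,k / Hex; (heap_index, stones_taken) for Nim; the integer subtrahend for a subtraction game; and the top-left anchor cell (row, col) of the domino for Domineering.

ply 1, X at .X.../.OOX. | (0,0)=-1→XX.../.OOX.; (0,2)=-1→.XX../.OOX.; (0,3)=-1→.X.X./.OOX.; (0,4)=-1→.X..X/.OOX.; (1,0)=+0→.X.../XOOX.*; (1,4)=-1→.X.../.OOXX
ply 2, O at .X.../XOOX. | (0,0)=+0→OX.../XOOX.*; (0,2)=+0→.XO../XOOX.; (0,3)=+0→.X.O./XOOX.; (0,4)=-1→.X..O/XOOX.; (1,4)=-1→.X.../XOOXO
ply 3, X at OX.../XOOX. | (0,2)=+0→OXX../XOOX.*; (0,3)=+0→OX.X./XOOX.; (0,4)=+0→OX..X/XOOX.; (1,4)=+0→OX.../XOOXX
ply 4, O at OXX../XOOX. | (0,3)=+0→OXXO./XOOX.*; (0,4)=-1→OXX.O/XOOX.; (1,4)=-1→OXX../XOOXO
ply 5, X at OXXO./XOOX. | (0,4)=+0→OXXOX/XOOX.*; (1,4)=+0→OXXO./XOOXX
ply 6, O at OXXOX/XOOX. | (1,4)=+0→OXXOX/XOOXO*
ply 7: OXXOX/XOOXO is terminal +0 (X); from .X.../.OOX. depth 6

X's best at [.X.../.OOX.]: (1,0)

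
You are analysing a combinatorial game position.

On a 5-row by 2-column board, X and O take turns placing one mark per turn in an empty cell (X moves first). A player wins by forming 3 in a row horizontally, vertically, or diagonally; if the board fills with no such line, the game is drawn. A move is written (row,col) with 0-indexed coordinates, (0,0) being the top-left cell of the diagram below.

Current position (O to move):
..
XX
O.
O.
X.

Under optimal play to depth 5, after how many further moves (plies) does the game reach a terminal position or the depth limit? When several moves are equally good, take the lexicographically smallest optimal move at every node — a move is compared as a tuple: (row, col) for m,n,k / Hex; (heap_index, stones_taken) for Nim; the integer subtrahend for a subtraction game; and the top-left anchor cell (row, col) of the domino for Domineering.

[../XX/O./O./X.] O move#1: (0,0):-1/O./XX/O./O./X., (0,1):+0/.O/XX/O./O./X.*, (2,1):+0/../XX/OO/O./X., (3,1):+0/../XX/O./OO/X., (4,1):-1/../XX/O./O./XO
[.O/XX/O./O./X.] X move#2: (0,0):+0/XO/XX/O./O./X.*, (2,1):+0/.O/XX/OX/O./X., (3,1):+0/.O/XX/O./OX/X., (4,1):+0/.O/XX/O./O./XX
[XO/XX/O./O./X.] O move#3: (2,1):+0/XO/XX/OO/O./X.*, (3,1):+0/XO/XX/O./OO/X., (4,1):+0/XO/XX/O./O./XO
[XO/XX/OO/O./X.] X move#4: (3,1):+0/XO/XX/OO/OX/X.*, (4,1):+0/XO/XX/OO/O./XX
[XO/XX/OO/OX/X.] O move#5: (4,1):+0/XO/XX/OO/OX/XO*
[XO/XX/OO/OX/XO] end (terminal +0, X#6); searched ../XX/O./O./X. to 5

PV length from [../XX/O./O./X.]: 5 plies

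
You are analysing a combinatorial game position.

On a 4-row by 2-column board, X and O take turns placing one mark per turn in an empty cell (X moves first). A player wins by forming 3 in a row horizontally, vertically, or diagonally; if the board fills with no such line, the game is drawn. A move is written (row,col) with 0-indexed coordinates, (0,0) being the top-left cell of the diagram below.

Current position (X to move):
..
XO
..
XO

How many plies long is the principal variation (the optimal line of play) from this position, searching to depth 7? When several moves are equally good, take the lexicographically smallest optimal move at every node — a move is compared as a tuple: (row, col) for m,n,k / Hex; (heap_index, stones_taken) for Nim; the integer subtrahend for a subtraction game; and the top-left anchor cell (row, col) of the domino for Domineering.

ply 1, X at ../XO/../XO | (0,0)=-1→X./XO/../XO; (0,1)=-1→.X/XO/../XO; (2,0)=+1→../XO/X./XO*; (2,1)=+0→../XO/.X/XO
ply 2: ../XO/X./XO is terminal -1 (O); from ../XO/../XO depth 7

PV length from [../XO/../XO]: 1 ply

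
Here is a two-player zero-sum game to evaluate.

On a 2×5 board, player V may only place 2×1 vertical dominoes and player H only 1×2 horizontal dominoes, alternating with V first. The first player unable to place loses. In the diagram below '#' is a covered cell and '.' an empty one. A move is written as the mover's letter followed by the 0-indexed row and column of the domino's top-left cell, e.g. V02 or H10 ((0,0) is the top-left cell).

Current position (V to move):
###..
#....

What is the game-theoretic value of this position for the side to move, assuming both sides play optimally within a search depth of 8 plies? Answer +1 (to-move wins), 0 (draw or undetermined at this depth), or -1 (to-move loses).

[###../#....] V move#1: V03:+1/####./#..#.*, V04:-1/###.#/#...#
[####./#..#.] H move#2: H11:-1/####./####.*
[####./####.] V move#3: V04:+1/#####/#####*
[#####/#####] end (terminal -1, H#4); searched ###../#.... to 8

value(###../#...., V) = +1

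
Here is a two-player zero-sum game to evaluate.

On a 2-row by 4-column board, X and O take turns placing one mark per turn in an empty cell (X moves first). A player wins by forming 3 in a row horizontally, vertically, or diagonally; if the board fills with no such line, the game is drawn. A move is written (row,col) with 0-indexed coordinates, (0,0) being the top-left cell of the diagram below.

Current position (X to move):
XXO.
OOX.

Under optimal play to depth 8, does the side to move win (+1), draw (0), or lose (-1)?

ply 1, X at XXO./OOX. | (0,3)=+0→XXOX/OOX.*; (1,3)=+0→XXO./OOXX
ply 2, O at XXOX/OOX. | (1,3)=+0→XXOX/OOXO*
ply 3: XXOX/OOXO is terminal +0 (X); from XXO./OOX. depth 8

value(XXO./OOX., X) = 0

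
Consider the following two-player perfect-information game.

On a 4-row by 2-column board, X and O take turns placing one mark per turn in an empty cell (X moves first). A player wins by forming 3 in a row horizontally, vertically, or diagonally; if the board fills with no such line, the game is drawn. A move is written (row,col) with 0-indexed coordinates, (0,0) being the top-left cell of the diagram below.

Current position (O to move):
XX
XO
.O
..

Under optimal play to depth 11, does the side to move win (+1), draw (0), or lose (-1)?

value(XX/XO/.O/.., O) = +1

[XX/XO/.O/..] O move#1: (2,0):+0/XX/XO/OO/.., (3,0):-1/XX/XO/.O/O., (3,1):+1/XX/XO/.O/.O*
[XX/XO/.O/.O] end (terminal -1, X#2); searched XX/XO/.O/.. to 11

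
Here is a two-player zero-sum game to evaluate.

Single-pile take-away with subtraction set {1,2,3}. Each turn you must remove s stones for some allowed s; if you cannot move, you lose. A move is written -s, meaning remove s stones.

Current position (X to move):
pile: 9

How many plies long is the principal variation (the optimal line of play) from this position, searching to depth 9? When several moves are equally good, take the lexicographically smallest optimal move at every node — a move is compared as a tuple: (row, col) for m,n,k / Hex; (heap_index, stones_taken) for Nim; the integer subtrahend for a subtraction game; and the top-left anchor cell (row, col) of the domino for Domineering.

PV length from [9]: 5 plies

p1 X@[9]: -1[8]+1* -2[7]-1 -3[6]-1
p2 O@[8]: -1[7]-1* -2[6]-1 -3[5]-1
p3 X@[7]: -1[6]-1 -2[5]-1 -3[4]+1*
p4 O@[4]: -1[3]-1* -2[2]-1 -3[1]-1
p5 X@[3]: -1[2]-1 -2[1]-1 -3[0]+1*
p6 O@[0] terminal -1; root [9] d9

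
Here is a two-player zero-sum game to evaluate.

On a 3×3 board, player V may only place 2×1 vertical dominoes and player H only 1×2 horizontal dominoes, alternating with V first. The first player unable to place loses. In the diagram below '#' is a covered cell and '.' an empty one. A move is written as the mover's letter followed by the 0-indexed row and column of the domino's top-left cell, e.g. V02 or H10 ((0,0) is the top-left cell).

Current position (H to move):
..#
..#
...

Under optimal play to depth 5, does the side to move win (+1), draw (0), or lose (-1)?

value(..#/..#/..., H) = +1

p1 H@[..#/..#/...]: H00[###/..#/...]-1 H10[..#/###/...]+1* H20[..#/..#/##.]-1 H21[..#/..#/.##]-1
p2 V@[..#/###/...] terminal -1; root [..#/..#/...] d5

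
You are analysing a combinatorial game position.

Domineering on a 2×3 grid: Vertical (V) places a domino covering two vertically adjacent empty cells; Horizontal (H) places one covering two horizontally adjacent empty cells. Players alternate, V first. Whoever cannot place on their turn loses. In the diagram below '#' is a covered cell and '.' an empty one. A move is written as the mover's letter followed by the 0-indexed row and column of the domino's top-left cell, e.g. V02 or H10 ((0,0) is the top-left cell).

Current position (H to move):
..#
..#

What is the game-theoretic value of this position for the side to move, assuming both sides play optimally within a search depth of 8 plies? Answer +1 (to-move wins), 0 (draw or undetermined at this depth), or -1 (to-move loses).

value(..#/..#, H) = +1

p1 H@[..#/..#]: H00[###/..#]+1* H10[..#/###]+1
p2 V@[###/..#] terminal -1; root [..#/..#] d8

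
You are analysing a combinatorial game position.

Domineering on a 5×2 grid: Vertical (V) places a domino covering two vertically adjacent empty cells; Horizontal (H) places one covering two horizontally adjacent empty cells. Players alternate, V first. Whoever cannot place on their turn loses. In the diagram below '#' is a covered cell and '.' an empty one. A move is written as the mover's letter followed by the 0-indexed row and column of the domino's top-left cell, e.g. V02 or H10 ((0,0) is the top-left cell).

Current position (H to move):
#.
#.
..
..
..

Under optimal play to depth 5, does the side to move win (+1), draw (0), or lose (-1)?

p1 H@[#./#./../../..]: H20[#./#./##/../..]-1 H30[#./#./../##/..]+1* H40[#./#./../../##]-1
p2 V@[#./#./../##/..]: V01[##/##/../##/..]-1* V11[#./##/.#/##/..]-1
p3 H@[##/##/../##/..]: H20[##/##/##/##/..]+1* H40[##/##/../##/##]+1
p4 V@[##/##/##/##/..] terminal -1; root [#./#./../../..] d5

value(#./#./../../.., H) = +1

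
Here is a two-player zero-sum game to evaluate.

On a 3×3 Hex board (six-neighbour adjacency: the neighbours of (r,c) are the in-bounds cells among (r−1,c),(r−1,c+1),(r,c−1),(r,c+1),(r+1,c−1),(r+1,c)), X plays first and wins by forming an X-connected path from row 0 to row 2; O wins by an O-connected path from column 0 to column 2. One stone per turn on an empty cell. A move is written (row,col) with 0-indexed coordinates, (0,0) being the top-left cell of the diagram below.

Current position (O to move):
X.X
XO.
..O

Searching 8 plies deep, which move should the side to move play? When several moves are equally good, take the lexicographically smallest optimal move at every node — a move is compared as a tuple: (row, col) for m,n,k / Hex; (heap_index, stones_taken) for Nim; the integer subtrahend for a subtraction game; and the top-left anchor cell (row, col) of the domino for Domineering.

O's best at [X.X/XO./..O]: (2,0)

ply 1, O at X.X/XO./..O | (0,1)=-1→XOX/XO./..O; (1,2)=-1→X.X/XOO/..O; (2,0)=+1→X.X/XO./O.O*; (2,1)=-1→X.X/XO./.OO
ply 2, X at X.X/XO./O.O | (0,1)=-1→XXX/XO./O.O*; (1,2)=-1→X.X/XOX/O.O; (2,1)=-1→X.X/XO./OXO
ply 3, O at XXX/XO./O.O | (1,2)=+1→XXX/XOO/O.O*; (2,1)=+1→XXX/XO./OOO
ply 4: XXX/XOO/O.O is terminal -1 (X); from X.X/XO./..O depth 8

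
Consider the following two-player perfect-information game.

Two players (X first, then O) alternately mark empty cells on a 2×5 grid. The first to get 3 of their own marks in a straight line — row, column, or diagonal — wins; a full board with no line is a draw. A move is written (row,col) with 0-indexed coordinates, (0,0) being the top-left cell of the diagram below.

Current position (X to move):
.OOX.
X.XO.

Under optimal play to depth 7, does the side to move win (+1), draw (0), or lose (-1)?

value(.OOX./X.XO., X) = +1

ply 1, X at .OOX./X.XO. | (0,0)=+0→XOOX./X.XO.; (0,4)=-1→.OOXX/X.XO.; (1,1)=+1→.OOX./XXXO.*; (1,4)=-1→.OOX./X.XOX
ply 2: .OOX./XXXO. is terminal -1 (O); from .OOX./X.XO. depth 7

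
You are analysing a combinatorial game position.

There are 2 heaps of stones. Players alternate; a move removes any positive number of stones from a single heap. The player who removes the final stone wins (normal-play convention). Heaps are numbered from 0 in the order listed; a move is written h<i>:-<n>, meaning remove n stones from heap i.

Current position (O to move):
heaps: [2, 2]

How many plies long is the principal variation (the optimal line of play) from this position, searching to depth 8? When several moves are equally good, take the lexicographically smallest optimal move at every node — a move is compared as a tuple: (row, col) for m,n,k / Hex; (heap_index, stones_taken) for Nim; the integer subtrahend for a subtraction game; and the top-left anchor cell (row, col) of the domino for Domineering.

ply 1, O at (2,2) | h0:-1=-1→(1,2)*; h0:-2=-1→(0,2); h1:-1=-1→(2,1); h1:-2=-1→(2,0)
ply 2, X at (1,2) | h0:-1=-1→(0,2); h1:-1=+1→(1,1)*; h1:-2=-1→(1,0)
ply 3, O at (1,1) | h0:-1=-1→(0,1)*; h1:-1=-1→(1,0)
ply 4, X at (0,1) | h1:-1=+1→(0,0)*
ply 5: (0,0) is terminal -1 (O); from (2,2) depth 8

PV length from [(2,2)]: 4 plies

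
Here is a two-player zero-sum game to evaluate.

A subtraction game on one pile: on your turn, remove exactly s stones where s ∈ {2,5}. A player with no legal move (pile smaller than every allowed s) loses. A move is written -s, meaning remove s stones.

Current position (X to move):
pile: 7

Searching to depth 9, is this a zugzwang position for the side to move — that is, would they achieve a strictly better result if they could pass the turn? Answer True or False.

p1 X@[7]: -2[5]-1* -5[2]-1
p2 O@[5]: -2[3]-1 -5[0]+1*
p3 X@[0] terminal -1; root [7] d9
pass branch (O moves first from the same position):
  | p1 O@[7]: -2[5]-1* -5[2]-1
  | p2 X@[5]: -2[3]-1 -5[0]+1*
  | p3 O@[0] terminal -1; root [7] d9
X moving scores -1; X passing scores +1

zugzwang(7, X) = True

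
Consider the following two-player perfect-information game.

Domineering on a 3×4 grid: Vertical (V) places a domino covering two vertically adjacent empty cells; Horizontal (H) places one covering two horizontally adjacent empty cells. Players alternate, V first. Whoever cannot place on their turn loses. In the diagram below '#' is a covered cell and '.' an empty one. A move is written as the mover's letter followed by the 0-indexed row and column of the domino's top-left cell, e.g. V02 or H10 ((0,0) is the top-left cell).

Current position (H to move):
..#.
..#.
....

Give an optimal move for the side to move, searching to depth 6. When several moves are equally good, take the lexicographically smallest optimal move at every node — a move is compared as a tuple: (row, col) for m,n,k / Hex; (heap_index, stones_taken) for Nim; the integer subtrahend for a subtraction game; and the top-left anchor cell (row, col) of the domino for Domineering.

H's best at [..#./..#./....]: H10

[..#./..#./....] H move#1: H00:-1/###./..#./...., H10:+1/..#./###./....*, H20:-1/..#./..#./##.., H21:-1/..#./..#./.##., H22:-1/..#./..#./..##
[..#./###./....] V move#2: V03:-1/..##/####/....*, V13:-1/..#./####/...#
[..##/####/....] H move#3: H00:+1/####/####/....*, H20:+1/..##/####/##.., H21:+1/..##/####/.##., H22:+1/..##/####/..##
[####/####/....] end (terminal -1, V#4); searched ..#./..#./.... to 6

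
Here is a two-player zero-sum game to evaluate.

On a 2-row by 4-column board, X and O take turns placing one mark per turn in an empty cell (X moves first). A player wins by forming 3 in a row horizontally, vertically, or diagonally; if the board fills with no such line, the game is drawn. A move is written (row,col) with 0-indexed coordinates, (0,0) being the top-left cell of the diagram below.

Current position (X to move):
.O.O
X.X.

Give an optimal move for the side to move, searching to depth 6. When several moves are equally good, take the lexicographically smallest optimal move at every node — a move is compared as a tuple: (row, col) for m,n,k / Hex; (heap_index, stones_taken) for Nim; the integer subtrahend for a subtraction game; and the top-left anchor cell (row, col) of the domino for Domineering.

X's best at [.O.O/X.X.]: (1,1)

p1 X@[.O.O/X.X.]: (0,0)[XO.O/X.X.]-1 (0,2)[.OXO/X.X.]+0 (1,1)[.O.O/XXX.]+1* (1,3)[.O.O/X.XX]-1
p2 O@[.O.O/XXX.] terminal -1; root [.O.O/X.X.] d6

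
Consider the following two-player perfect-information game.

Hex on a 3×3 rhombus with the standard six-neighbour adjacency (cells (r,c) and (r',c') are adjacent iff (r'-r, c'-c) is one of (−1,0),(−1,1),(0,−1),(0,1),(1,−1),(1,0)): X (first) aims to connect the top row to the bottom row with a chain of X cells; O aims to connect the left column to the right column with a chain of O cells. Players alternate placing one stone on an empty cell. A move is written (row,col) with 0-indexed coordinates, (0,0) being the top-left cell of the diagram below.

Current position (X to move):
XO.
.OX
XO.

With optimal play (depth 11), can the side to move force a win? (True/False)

X winning at [XO./.OX/XO.]: True

ply 1, X at XO./.OX/XO. | (0,2)=+1→XOX/.OX/XO.*; (1,0)=+1→XO./XOX/XO.; (2,2)=+1→XO./.OX/XOX
ply 2, O at XOX/.OX/XO. | (1,0)=-1→XOX/OOX/XO.*; (2,2)=-1→XOX/.OX/XOO
ply 3, X at XOX/OOX/XO. | (2,2)=+1→XOX/OOX/XOX*
ply 4: XOX/OOX/XOX is terminal -1 (O); from XO./.OX/XO. depth 11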